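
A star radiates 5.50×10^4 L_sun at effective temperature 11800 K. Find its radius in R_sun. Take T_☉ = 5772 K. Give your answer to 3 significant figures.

R/R_☉ = √(L/L_☉) / (T/T_☉)² = √(5.50×10^4) / (2.044)²
       = 234.5 / 4.179 = 56.11.

56.1 R_sun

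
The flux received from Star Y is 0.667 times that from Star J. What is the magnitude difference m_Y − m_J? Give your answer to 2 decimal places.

m_Y − m_J = −2.5 log₁₀(F_Y/F_J) = −2.5 log₁₀(0.667) = −2.5 × (-0.176) = 0.440.

0.44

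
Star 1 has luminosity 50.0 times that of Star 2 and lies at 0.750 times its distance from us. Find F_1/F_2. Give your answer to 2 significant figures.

F = L/(4πd²), so F_1/F_2 = (L_1/L_2) / (d_1/d_2)²
= 50.0 / (0.750)² = 50.0 / 0.5625 = 88.89.

89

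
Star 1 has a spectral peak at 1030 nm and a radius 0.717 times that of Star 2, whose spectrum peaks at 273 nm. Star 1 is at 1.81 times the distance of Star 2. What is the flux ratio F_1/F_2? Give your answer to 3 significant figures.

7.74×10^-4

Wien's law: T_1/T_2 = λ_2/λ_1 = 273/1030 = 0.2650.
L_1/L_2 = (R_1/R_2)²(T_1/T_2)⁴ = (0.717)²(0.2650)⁴ = 0.002537.
F_1/F_2 = (L_1/L_2)/(d_1/d_2)² = 0.002537/(1.81)² = 7.744×10^-4.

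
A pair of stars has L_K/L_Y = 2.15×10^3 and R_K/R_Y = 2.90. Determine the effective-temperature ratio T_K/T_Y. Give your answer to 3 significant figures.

4.00

L ∝ R²T⁴ gives T ∝ (L/R²)^(1/4), so
T_K/T_Y = (2.15×10^3 / 2.90²)^(1/4) = (255.6)^(1/4) = 3.999.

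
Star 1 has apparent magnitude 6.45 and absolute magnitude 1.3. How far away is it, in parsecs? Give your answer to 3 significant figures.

m − M = 5 log₁₀(d/10 pc)
6.45 − (1.3) = 5.15 = 5 log₁₀(d/10)
d = 10 × 10^(5.15/5) = 10 × 10^1.030 = 107.2 pc.

107 pc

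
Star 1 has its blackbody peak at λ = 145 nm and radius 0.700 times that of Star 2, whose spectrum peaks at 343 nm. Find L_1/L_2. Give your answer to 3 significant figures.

Wien's law gives T ∝ 1/λ_max, so T_1/T_2 = λ_2/λ_1 = 343/145 = 2.366.
Then L ∝ R²T⁴ gives L_1/L_2 = (0.700)² × (2.366)⁴ = 0.4900 × 31.31 = 15.34.

15.3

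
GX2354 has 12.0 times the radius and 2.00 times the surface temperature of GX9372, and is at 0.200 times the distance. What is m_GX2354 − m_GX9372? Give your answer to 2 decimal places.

L_GX2354/L_GX9372 = (12.0)²(2.00)⁴ = 2304.
F_GX2354/F_GX9372 = (L_GX2354/L_GX9372)/(d_GX2354/d_GX9372)² = 2304/0.04000 = 5.760×10^4.
m_GX2354 − m_GX9372 = −2.5 log₁₀(5.760×10^4) = -11.90.

-11.90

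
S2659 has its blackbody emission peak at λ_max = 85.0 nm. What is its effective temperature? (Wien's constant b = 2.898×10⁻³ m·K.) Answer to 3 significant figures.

3.41×10^4 K

T = b/λ_max = 2.898×10⁻³ / (85.0×10⁻⁹) = 3.409×10^4 K.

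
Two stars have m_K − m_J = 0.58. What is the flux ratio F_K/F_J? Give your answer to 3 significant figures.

0.586

F_K/F_J = 10^(−(m_K − m_J)/2.5) = 10^(-0.58/2.5) = 10^-0.232 = 0.5861.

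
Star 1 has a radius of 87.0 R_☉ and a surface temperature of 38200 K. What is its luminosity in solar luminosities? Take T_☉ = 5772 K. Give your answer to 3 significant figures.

L/L_☉ = (R/R_☉)² (T/T_☉)⁴ = (87.0)² × (38200/5772)⁴
       = 7569 × (6.618)⁴ = 7569 × 1918 = 1.452×10^7.

1.45×10^7 solar luminosities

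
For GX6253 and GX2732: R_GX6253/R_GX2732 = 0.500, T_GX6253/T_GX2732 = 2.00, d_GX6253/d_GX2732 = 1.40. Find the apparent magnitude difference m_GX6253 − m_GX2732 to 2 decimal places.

L_GX6253/L_GX2732 = (0.500)²(2.00)⁴ = 4.000.
F_GX6253/F_GX2732 = (L_GX6253/L_GX2732)/(d_GX6253/d_GX2732)² = 4.000/1.960 = 2.041.
m_GX6253 − m_GX2732 = −2.5 log₁₀(2.041) = -0.77.

-0.77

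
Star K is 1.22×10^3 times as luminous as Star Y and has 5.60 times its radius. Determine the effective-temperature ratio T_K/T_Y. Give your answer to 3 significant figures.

2.50

L ∝ R²T⁴ gives T ∝ (L/R²)^(1/4), so
T_K/T_Y = (1.22×10^3 / 5.60²)^(1/4) = (38.90)^(1/4) = 2.497.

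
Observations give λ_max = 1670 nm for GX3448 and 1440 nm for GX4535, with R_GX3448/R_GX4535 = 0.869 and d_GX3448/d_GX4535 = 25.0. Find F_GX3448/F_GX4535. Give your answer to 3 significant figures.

Wien's law: T_GX3448/T_GX4535 = λ_GX4535/λ_GX3448 = 1440/1670 = 0.8623.
L_GX3448/L_GX4535 = (R_GX3448/R_GX4535)²(T_GX3448/T_GX4535)⁴ = (0.869)²(0.8623)⁴ = 0.4175.
F_GX3448/F_GX4535 = (L_GX3448/L_GX4535)/(d_GX3448/d_GX4535)² = 0.4175/(25.0)² = 6.679×10^-4.

6.68×10^-4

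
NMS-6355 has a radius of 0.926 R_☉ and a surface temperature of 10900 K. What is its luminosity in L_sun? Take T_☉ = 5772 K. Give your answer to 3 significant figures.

L/L_☉ = (R/R_☉)² (T/T_☉)⁴ = (0.926)² × (10900/5772)⁴
       = 0.8575 × (1.888)⁴ = 0.8575 × 12.72 = 10.90.

10.9 L_sun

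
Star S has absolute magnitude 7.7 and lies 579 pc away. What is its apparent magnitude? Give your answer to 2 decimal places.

16.51

m = M + 5 log₁₀(d/10 pc) = 7.7 + 5 log₁₀(579/10)
  = 7.7 + 5 × 1.763 = 7.7 + 8.81 = 16.51.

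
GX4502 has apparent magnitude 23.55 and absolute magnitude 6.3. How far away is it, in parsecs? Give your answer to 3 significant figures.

m − M = 5 log₁₀(d/10 pc)
23.55 − (6.3) = 17.25 = 5 log₁₀(d/10)
d = 10 × 10^(17.25/5) = 10 × 10^3.450 = 2.818×10^4 pc.

2.82×10^4 pc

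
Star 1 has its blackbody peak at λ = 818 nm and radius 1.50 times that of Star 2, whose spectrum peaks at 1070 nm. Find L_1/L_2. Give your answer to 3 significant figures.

6.59

Wien's law gives T ∝ 1/λ_max, so T_1/T_2 = λ_2/λ_1 = 1070/818 = 1.308.
Then L ∝ R²T⁴ gives L_1/L_2 = (1.50)² × (1.308)⁴ = 2.250 × 2.928 = 6.587.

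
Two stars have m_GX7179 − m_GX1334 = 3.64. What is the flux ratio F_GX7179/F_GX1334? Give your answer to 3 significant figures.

0.0350

F_GX7179/F_GX1334 = 10^(−(m_GX7179 − m_GX1334)/2.5) = 10^(-3.64/2.5) = 10^-1.456 = 0.03499.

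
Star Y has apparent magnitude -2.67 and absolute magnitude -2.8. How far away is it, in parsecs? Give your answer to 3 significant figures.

m − M = 5 log₁₀(d/10 pc)
-2.67 − (-2.8) = 0.13 = 5 log₁₀(d/10)
d = 10 × 10^(0.13/5) = 10 × 10^0.026 = 10.62 pc.

10.6 pc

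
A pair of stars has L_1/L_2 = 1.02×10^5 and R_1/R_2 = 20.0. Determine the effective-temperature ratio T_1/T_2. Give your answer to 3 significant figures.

L ∝ R²T⁴ gives T ∝ (L/R²)^(1/4), so
T_1/T_2 = (1.02×10^5 / 20.0²)^(1/4) = (255.0)^(1/4) = 3.996.

4.00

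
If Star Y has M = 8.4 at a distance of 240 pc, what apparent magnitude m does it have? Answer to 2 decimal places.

15.30

m = M + 5 log₁₀(d/10 pc) = 8.4 + 5 log₁₀(240/10)
  = 8.4 + 5 × 1.380 = 8.4 + 6.90 = 15.30.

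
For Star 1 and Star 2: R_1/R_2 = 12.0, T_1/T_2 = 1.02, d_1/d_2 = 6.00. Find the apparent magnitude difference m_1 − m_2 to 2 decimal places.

-1.59

L_1/L_2 = (12.0)²(1.02)⁴ = 155.9.
F_1/F_2 = (L_1/L_2)/(d_1/d_2)² = 155.9/36.00 = 4.330.
m_1 − m_2 = −2.5 log₁₀(4.330) = -1.59.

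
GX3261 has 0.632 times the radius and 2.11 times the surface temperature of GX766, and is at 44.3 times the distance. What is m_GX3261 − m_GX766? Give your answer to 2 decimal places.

5.99

L_GX3261/L_GX766 = (0.632)²(2.11)⁴ = 7.917.
F_GX3261/F_GX766 = (L_GX3261/L_GX766)/(d_GX3261/d_GX766)² = 7.917/1962 = 0.004034.
m_GX3261 − m_GX766 = −2.5 log₁₀(0.004034) = 5.99.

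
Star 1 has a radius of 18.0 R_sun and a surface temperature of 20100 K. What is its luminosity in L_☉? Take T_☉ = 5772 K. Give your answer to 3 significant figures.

4.76×10^4 L_☉

L/L_☉ = (R/R_☉)² (T/T_☉)⁴ = (18.0)² × (20100/5772)⁴
       = 324.0 × (3.482)⁴ = 324.0 × 147.1 = 4.765×10^4.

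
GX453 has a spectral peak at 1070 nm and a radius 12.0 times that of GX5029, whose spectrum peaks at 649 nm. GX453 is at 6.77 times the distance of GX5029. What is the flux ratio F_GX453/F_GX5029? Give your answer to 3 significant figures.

Wien's law: T_GX453/T_GX5029 = λ_GX5029/λ_GX453 = 649/1070 = 0.6065.
L_GX453/L_GX5029 = (R_GX453/R_GX5029)²(T_GX453/T_GX5029)⁴ = (12.0)²(0.6065)⁴ = 19.49.
F_GX453/F_GX5029 = (L_GX453/L_GX5029)/(d_GX453/d_GX5029)² = 19.49/(6.77)² = 0.4252.

0.425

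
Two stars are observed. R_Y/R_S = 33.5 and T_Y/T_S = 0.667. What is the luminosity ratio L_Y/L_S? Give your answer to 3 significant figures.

From the Stefan–Boltzmann law, L ∝ R²T⁴, so
L_Y/L_S = (R_Y/R_S)² (T_Y/T_S)⁴ = (33.5)² × (0.667)⁴ = 1122 × 0.1979 = 222.1.

222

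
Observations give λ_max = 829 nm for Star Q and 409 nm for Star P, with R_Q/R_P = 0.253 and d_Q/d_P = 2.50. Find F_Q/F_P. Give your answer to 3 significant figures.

Wien's law: T_Q/T_P = λ_P/λ_Q = 409/829 = 0.4934.
L_Q/L_P = (R_Q/R_P)²(T_Q/T_P)⁴ = (0.253)²(0.4934)⁴ = 0.003792.
F_Q/F_P = (L_Q/L_P)/(d_Q/d_P)² = 0.003792/(2.50)² = 6.068×10^-4.

6.07×10^-4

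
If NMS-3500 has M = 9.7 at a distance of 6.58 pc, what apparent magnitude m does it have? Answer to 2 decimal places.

8.79

m = M + 5 log₁₀(d/10 pc) = 9.7 + 5 log₁₀(6.58/10)
  = 9.7 + 5 × -0.182 = 9.7 + -0.91 = 8.79.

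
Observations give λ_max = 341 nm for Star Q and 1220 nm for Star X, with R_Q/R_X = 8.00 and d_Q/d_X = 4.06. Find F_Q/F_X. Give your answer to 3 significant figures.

636

Wien's law: T_Q/T_X = λ_X/λ_Q = 1220/341 = 3.578.
L_Q/L_X = (R_Q/R_X)²(T_Q/T_X)⁴ = (8.00)²(3.578)⁴ = 1.049×10^4.
F_Q/F_X = (L_Q/L_X)/(d_Q/d_X)² = 1.049×10^4/(4.06)² = 636.1.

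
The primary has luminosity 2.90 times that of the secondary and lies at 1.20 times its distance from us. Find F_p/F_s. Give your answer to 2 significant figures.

2.0

F = L/(4πd²), so F_p/F_s = (L_p/L_s) / (d_p/d_s)²
= 2.90 / (1.20)² = 2.90 / 1.440 = 2.014.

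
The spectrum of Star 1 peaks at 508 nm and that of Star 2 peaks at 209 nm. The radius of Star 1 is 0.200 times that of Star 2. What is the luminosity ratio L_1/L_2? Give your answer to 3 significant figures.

Wien's law gives T ∝ 1/λ_max, so T_1/T_2 = λ_2/λ_1 = 209/508 = 0.4114.
Then L ∝ R²T⁴ gives L_1/L_2 = (0.200)² × (0.4114)⁴ = 0.04000 × 0.02865 = 0.001146.

0.00115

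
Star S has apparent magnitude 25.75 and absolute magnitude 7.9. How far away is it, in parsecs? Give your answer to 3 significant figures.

m − M = 5 log₁₀(d/10 pc)
25.75 − (7.9) = 17.85 = 5 log₁₀(d/10)
d = 10 × 10^(17.85/5) = 10 × 10^3.570 = 3.715×10^4 pc.

3.72×10^4 pc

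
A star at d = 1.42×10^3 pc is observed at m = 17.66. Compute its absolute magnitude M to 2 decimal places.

M = m − 5 log₁₀(d/10 pc) = 17.66 − 5 log₁₀(1.42×10^3/10)
  = 17.66 − 5 × 2.152 = 17.66 − 10.76 = 6.90.

6.90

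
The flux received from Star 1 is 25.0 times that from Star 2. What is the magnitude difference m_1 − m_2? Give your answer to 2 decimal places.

m_1 − m_2 = −2.5 log₁₀(F_1/F_2) = −2.5 log₁₀(25.0) = −2.5 × (1.398) = -3.495.

-3.49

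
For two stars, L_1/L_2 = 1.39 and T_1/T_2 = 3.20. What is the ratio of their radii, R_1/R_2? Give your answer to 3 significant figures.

0.115

L ∝ R²T⁴ gives R ∝ √L / T², so
R_1/R_2 = √(1.39) / (3.20)² = 1.179 / 10.24 = 0.1151.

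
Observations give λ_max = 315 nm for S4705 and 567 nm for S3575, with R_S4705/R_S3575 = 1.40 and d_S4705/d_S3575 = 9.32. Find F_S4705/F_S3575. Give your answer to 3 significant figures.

0.237

Wien's law: T_S4705/T_S3575 = λ_S3575/λ_S4705 = 567/315 = 1.800.
L_S4705/L_S3575 = (R_S4705/R_S3575)²(T_S4705/T_S3575)⁴ = (1.40)²(1.800)⁴ = 20.58.
F_S4705/F_S3575 = (L_S4705/L_S3575)/(d_S4705/d_S3575)² = 20.58/(9.32)² = 0.2369.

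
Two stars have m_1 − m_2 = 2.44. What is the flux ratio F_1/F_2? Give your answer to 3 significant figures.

0.106

F_1/F_2 = 10^(−(m_1 − m_2)/2.5) = 10^(-2.44/2.5) = 10^-0.976 = 0.1057.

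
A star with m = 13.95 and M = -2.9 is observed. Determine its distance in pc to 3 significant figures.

2.34×10^4 pc

m − M = 5 log₁₀(d/10 pc)
13.95 − (-2.9) = 16.85 = 5 log₁₀(d/10)
d = 10 × 10^(16.85/5) = 10 × 10^3.370 = 2.344×10^4 pc.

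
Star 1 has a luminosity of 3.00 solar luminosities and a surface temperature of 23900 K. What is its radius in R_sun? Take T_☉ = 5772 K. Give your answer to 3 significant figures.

0.101 R_sun

R/R_☉ = √(L/L_☉) / (T/T_☉)² = √(3.00) / (4.141)²
       = 1.732 / 17.15 = 0.1010.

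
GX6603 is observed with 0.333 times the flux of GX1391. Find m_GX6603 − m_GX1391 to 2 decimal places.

1.19

m_GX6603 − m_GX1391 = −2.5 log₁₀(F_GX6603/F_GX1391) = −2.5 log₁₀(0.333) = −2.5 × (-0.478) = 1.194.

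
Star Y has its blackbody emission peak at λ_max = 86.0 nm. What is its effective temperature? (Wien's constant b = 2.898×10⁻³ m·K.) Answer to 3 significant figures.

3.37×10^4 K

T = b/λ_max = 2.898×10⁻³ / (86.0×10⁻⁹) = 3.370×10^4 K.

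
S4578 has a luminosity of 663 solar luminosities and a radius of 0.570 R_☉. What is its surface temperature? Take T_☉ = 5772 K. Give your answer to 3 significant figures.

3.88×10^4 K

T/T_☉ = (L/L_☉)^(1/4) / (R/R_☉)^(1/2)
T = 5772 × (663)^(1/4) / √(0.570) = 5772 × 5.074 / 0.7550 = 3.879×10^4 K.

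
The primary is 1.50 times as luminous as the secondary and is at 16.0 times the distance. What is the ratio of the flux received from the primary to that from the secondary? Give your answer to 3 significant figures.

0.00586

F = L/(4πd²), so F_p/F_s = (L_p/L_s) / (d_p/d_s)²
= 1.50 / (16.0)² = 1.50 / 256.0 = 0.005859.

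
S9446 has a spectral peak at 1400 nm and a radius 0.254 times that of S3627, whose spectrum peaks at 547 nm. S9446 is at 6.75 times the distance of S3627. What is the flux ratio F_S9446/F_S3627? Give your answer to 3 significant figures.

3.30×10^-5

Wien's law: T_S9446/T_S3627 = λ_S3627/λ_S9446 = 547/1400 = 0.3907.
L_S9446/L_S3627 = (R_S9446/R_S3627)²(T_S9446/T_S3627)⁴ = (0.254)²(0.3907)⁴ = 0.001504.
F_S9446/F_S3627 = (L_S9446/L_S3627)/(d_S9446/d_S3627)² = 0.001504/(6.75)² = 3.300×10^-5.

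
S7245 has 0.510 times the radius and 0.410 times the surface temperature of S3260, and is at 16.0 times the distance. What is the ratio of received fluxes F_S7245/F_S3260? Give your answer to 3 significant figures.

L_S7245/L_S3260 = (R_S7245/R_S3260)²(T_S7245/T_S3260)⁴ = (0.510)² × (0.410)⁴ = 0.007350.
F_S7245/F_S3260 = (L_S7245/L_S3260)/(d_S7245/d_S3260)² = 0.007350 / (16.0)² = 2.871×10^-5.

2.87×10^-5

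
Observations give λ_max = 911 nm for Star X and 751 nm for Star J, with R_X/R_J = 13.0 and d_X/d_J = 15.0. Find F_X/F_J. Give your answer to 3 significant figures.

0.347

Wien's law: T_X/T_J = λ_J/λ_X = 751/911 = 0.8244.
L_X/L_J = (R_X/R_J)²(T_X/T_J)⁴ = (13.0)²(0.8244)⁴ = 78.05.
F_X/F_J = (L_X/L_J)/(d_X/d_J)² = 78.05/(15.0)² = 0.3469.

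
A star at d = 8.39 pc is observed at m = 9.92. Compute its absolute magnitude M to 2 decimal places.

10.30

M = m − 5 log₁₀(d/10 pc) = 9.92 − 5 log₁₀(8.39/10)
  = 9.92 − 5 × -0.076 = 9.92 − -0.38 = 10.30.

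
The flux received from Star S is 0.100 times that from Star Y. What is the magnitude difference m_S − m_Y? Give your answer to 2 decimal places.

m_S − m_Y = −2.5 log₁₀(F_S/F_Y) = −2.5 log₁₀(0.100) = −2.5 × (-1.000) = 2.500.

2.50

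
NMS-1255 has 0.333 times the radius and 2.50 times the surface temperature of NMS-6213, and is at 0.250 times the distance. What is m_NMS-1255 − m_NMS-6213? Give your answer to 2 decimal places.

L_NMS-1255/L_NMS-6213 = (0.333)²(2.50)⁴ = 4.332.
F_NMS-1255/F_NMS-6213 = (L_NMS-1255/L_NMS-6213)/(d_NMS-1255/d_NMS-6213)² = 4.332/0.06250 = 69.31.
m_NMS-1255 − m_NMS-6213 = −2.5 log₁₀(69.31) = -4.60.

-4.60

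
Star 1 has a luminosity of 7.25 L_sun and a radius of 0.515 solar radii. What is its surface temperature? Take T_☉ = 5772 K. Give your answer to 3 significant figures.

1.32×10^4 K

T/T_☉ = (L/L_☉)^(1/4) / (R/R_☉)^(1/2)
T = 5772 × (7.25)^(1/4) / √(0.515) = 5772 × 1.641 / 0.7176 = 1.320×10^4 K.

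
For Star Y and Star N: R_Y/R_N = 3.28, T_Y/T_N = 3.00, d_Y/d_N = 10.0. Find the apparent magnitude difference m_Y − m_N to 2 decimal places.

L_Y/L_N = (3.28)²(3.00)⁴ = 871.4.
F_Y/F_N = (L_Y/L_N)/(d_Y/d_N)² = 871.4/100.0 = 8.714.
m_Y − m_N = −2.5 log₁₀(8.714) = -2.35.

-2.35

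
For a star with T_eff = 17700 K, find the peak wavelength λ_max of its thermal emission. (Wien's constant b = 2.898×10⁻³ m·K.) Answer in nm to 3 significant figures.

λ_max = b/T = 2.898×10⁻³ / 17700 = 1.64×10^-7 m = 163.7 nm.

164 nm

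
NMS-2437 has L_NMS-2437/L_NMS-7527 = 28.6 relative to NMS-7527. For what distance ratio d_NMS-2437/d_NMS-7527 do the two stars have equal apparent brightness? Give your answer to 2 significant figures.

Equal flux requires L_NMS-2437/d_NMS-2437² = L_NMS-7527/d_NMS-7527², so d_NMS-2437/d_NMS-7527 = √(L_NMS-2437/L_NMS-7527)
= √(28.6) = 5.348.

5.3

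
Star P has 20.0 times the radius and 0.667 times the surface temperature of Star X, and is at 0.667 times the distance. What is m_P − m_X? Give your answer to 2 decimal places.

-5.63

L_P/L_X = (20.0)²(0.667)⁴ = 79.17.
F_P/F_X = (L_P/L_X)/(d_P/d_X)² = 79.17/0.4449 = 178.0.
m_P − m_X = −2.5 log₁₀(178.0) = -5.63.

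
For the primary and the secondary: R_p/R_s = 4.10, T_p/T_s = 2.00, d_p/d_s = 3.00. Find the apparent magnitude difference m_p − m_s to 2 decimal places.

L_p/L_s = (4.10)²(2.00)⁴ = 269.0.
F_p/F_s = (L_p/L_s)/(d_p/d_s)² = 269.0/9.000 = 29.88.
m_p − m_s = −2.5 log₁₀(29.88) = -3.69.

-3.69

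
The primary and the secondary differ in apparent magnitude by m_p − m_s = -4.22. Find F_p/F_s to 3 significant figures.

48.8

F_p/F_s = 10^(−(m_p − m_s)/2.5) = 10^(4.22/2.5) = 10^1.688 = 48.75.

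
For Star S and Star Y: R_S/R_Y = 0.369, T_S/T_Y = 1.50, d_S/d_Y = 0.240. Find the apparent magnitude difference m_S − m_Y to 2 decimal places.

-2.69

L_S/L_Y = (0.369)²(1.50)⁴ = 0.6893.
F_S/F_Y = (L_S/L_Y)/(d_S/d_Y)² = 0.6893/0.05760 = 11.97.
m_S − m_Y = −2.5 log₁₀(11.97) = -2.69.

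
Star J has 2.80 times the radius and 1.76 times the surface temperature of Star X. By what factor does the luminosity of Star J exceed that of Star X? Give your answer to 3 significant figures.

From the Stefan–Boltzmann law, L ∝ R²T⁴, so
L_J/L_X = (R_J/R_X)² (T_J/T_X)⁴ = (2.80)² × (1.76)⁴ = 7.840 × 9.595 = 75.23.

75.2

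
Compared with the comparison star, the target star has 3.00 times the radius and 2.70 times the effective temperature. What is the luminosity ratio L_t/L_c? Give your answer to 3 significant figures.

478

From the Stefan–Boltzmann law, L ∝ R²T⁴, so
L_t/L_c = (R_t/R_c)² (T_t/T_c)⁴ = (3.00)² × (2.70)⁴ = 9.000 × 53.14 = 478.3.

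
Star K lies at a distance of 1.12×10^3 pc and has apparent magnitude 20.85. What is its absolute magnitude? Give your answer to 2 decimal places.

10.60

M = m − 5 log₁₀(d/10 pc) = 20.85 − 5 log₁₀(1.12×10^3/10)
  = 20.85 − 5 × 2.049 = 20.85 − 10.25 = 10.60.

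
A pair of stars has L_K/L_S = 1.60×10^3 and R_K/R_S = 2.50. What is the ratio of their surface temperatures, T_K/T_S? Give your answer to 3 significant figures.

4.00

L ∝ R²T⁴ gives T ∝ (L/R²)^(1/4), so
T_K/T_S = (1.60×10^3 / 2.50²)^(1/4) = (256.0)^(1/4) = 4.000.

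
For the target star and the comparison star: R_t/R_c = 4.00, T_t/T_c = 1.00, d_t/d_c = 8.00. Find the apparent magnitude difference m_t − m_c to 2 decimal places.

L_t/L_c = (4.00)²(1.00)⁴ = 16.00.
F_t/F_c = (L_t/L_c)/(d_t/d_c)² = 16.00/64.00 = 0.2500.
m_t − m_c = −2.5 log₁₀(0.2500) = 1.51.

1.51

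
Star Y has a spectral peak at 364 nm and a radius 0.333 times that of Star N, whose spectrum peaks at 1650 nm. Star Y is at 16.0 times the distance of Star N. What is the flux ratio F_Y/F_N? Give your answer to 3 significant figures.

0.183

Wien's law: T_Y/T_N = λ_N/λ_Y = 1650/364 = 4.533.
L_Y/L_N = (R_Y/R_N)²(T_Y/T_N)⁴ = (0.333)²(4.533)⁴ = 46.82.
F_Y/F_N = (L_Y/L_N)/(d_Y/d_N)² = 46.82/(16.0)² = 0.1829.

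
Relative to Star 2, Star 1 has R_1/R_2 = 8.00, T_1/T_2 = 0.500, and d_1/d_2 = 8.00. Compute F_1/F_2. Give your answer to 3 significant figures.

0.0625

L_1/L_2 = (R_1/R_2)²(T_1/T_2)⁴ = (8.00)² × (0.500)⁴ = 4.000.
F_1/F_2 = (L_1/L_2)/(d_1/d_2)² = 4.000 / (8.00)² = 0.06250.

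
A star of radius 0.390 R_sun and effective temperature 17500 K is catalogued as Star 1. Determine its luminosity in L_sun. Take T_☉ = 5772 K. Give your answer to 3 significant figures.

12.9 L_sun

L/L_☉ = (R/R_☉)² (T/T_☉)⁴ = (0.390)² × (17500/5772)⁴
       = 0.1521 × (3.032)⁴ = 0.1521 × 84.50 = 12.85.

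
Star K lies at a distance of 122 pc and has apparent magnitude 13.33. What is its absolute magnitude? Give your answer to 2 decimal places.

7.90

M = m − 5 log₁₀(d/10 pc) = 13.33 − 5 log₁₀(122/10)
  = 13.33 − 5 × 1.086 = 13.33 − 5.43 = 7.90.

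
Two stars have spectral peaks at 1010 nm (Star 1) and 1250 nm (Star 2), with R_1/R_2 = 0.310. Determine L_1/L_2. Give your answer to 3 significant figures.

0.225

Wien's law gives T ∝ 1/λ_max, so T_1/T_2 = λ_2/λ_1 = 1250/1010 = 1.238.
Then L ∝ R²T⁴ gives L_1/L_2 = (0.310)² × (1.238)⁴ = 0.09610 × 2.346 = 0.2255.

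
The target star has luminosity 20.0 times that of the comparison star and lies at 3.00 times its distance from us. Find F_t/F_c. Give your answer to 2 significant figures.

2.2

F = L/(4πd²), so F_t/F_c = (L_t/L_c) / (d_t/d_c)²
= 20.0 / (3.00)² = 20.0 / 9.000 = 2.222.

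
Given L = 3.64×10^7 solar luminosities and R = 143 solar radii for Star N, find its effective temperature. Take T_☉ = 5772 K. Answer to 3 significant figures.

T/T_☉ = (L/L_☉)^(1/4) / (R/R_☉)^(1/2)
T = 5772 × (3.64×10^7)^(1/4) / √(143) = 5772 × 77.67 / 11.96 = 3.749×10^4 K.

3.75×10^4 K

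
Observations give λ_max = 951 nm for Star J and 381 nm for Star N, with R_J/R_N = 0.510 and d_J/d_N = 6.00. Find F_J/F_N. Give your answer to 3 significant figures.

Wien's law: T_J/T_N = λ_N/λ_J = 381/951 = 0.4006.
L_J/L_N = (R_J/R_N)²(T_J/T_N)⁴ = (0.510)²(0.4006)⁴ = 0.006701.
F_J/F_N = (L_J/L_N)/(d_J/d_N)² = 0.006701/(6.00)² = 1.861×10^-4.

1.86×10^-4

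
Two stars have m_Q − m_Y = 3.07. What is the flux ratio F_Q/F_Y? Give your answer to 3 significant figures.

0.0592

F_Q/F_Y = 10^(−(m_Q − m_Y)/2.5) = 10^(-3.07/2.5) = 10^-1.228 = 0.05916.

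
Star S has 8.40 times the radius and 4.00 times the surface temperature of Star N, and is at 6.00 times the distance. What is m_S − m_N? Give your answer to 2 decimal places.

L_S/L_N = (8.40)²(4.00)⁴ = 1.806×10^4.
F_S/F_N = (L_S/L_N)/(d_S/d_N)² = 1.806×10^4/36.00 = 501.8.
m_S − m_N = −2.5 log₁₀(501.8) = -6.75.

-6.75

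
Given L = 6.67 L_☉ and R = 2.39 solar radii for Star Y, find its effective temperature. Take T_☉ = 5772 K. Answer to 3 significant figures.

T/T_☉ = (L/L_☉)^(1/4) / (R/R_☉)^(1/2)
T = 5772 × (6.67)^(1/4) / √(2.39) = 5772 × 1.607 / 1.546 = 6000 K.

6.00×10^3 K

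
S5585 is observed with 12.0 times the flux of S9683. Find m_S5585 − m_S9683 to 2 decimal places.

-2.70

m_S5585 − m_S9683 = −2.5 log₁₀(F_S5585/F_S9683) = −2.5 log₁₀(12.0) = −2.5 × (1.079) = -2.698.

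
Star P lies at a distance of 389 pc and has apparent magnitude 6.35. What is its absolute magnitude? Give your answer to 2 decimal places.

M = m − 5 log₁₀(d/10 pc) = 6.35 − 5 log₁₀(389/10)
  = 6.35 − 5 × 1.590 = 6.35 − 7.95 = -1.60.

-1.60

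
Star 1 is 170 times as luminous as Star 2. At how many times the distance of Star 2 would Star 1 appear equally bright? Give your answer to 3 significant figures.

13.0

Equal flux requires L_1/d_1² = L_2/d_2², so d_1/d_2 = √(L_1/L_2)
= √(170) = 13.04.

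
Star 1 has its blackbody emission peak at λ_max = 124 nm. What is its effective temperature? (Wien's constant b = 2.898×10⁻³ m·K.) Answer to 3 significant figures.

2.34×10^4 K

T = b/λ_max = 2.898×10⁻³ / (124×10⁻⁹) = 2.337×10^4 K.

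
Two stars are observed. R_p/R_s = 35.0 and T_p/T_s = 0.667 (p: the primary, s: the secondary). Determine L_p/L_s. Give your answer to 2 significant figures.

2.4×10^2

From the Stefan–Boltzmann law, L ∝ R²T⁴, so
L_p/L_s = (R_p/R_s)² (T_p/T_s)⁴ = (35.0)² × (0.667)⁴ = 1225 × 0.1979 = 242.5.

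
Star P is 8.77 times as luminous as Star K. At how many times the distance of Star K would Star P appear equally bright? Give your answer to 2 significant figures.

3.0

Equal flux requires L_P/d_P² = L_K/d_K², so d_P/d_K = √(L_P/L_K)
= √(8.77) = 2.961.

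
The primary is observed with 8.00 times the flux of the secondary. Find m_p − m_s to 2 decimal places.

m_p − m_s = −2.5 log₁₀(F_p/F_s) = −2.5 log₁₀(8.00) = −2.5 × (0.903) = -2.258.

-2.26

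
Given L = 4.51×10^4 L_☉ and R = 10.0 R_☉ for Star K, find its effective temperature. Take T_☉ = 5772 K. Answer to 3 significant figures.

2.66×10^4 K

T/T_☉ = (L/L_☉)^(1/4) / (R/R_☉)^(1/2)
T = 5772 × (4.51×10^4)^(1/4) / √(10.0) = 5772 × 14.57 / 3.162 = 2.660×10^4 K.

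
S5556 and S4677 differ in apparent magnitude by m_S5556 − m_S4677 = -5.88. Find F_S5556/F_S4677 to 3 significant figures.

225

F_S5556/F_S4677 = 10^(−(m_S5556 − m_S4677)/2.5) = 10^(5.88/2.5) = 10^2.352 = 224.9.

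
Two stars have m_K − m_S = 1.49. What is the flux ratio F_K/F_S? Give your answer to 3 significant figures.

F_K/F_S = 10^(−(m_K − m_S)/2.5) = 10^(-1.49/2.5) = 10^-0.596 = 0.2535.

0.254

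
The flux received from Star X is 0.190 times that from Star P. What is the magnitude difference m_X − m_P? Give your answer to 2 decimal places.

m_X − m_P = −2.5 log₁₀(F_X/F_P) = −2.5 log₁₀(0.190) = −2.5 × (-0.721) = 1.803.

1.80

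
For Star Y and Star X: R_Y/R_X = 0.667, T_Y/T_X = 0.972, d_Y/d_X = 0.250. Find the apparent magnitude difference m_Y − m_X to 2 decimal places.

-2.01

L_Y/L_X = (0.667)²(0.972)⁴ = 0.3971.
F_Y/F_X = (L_Y/L_X)/(d_Y/d_X)² = 0.3971/0.06250 = 6.354.
m_Y − m_X = −2.5 log₁₀(6.354) = -2.01.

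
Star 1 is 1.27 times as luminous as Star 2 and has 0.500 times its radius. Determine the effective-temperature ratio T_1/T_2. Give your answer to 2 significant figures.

1.5

L ∝ R²T⁴ gives T ∝ (L/R²)^(1/4), so
T_1/T_2 = (1.27 / 0.500²)^(1/4) = (5.080)^(1/4) = 1.501.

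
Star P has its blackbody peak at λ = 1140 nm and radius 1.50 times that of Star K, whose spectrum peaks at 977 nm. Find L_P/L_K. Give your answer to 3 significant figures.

1.21

Wien's law gives T ∝ 1/λ_max, so T_P/T_K = λ_K/λ_P = 977/1140 = 0.8570.
Then L ∝ R²T⁴ gives L_P/L_K = (1.50)² × (0.8570)⁴ = 2.250 × 0.5395 = 1.214.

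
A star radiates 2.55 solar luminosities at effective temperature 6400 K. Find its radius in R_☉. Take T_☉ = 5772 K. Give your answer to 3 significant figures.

R/R_☉ = √(L/L_☉) / (T/T_☉)² = √(2.55) / (1.109)²
       = 1.597 / 1.229 = 1.299.

1.30 R_☉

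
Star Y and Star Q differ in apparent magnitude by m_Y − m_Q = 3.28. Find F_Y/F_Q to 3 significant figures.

0.0488

F_Y/F_Q = 10^(−(m_Y − m_Q)/2.5) = 10^(-3.28/2.5) = 10^-1.312 = 0.04875.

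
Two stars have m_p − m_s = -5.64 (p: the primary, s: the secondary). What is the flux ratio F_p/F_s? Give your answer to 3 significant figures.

180

F_p/F_s = 10^(−(m_p − m_s)/2.5) = 10^(5.64/2.5) = 10^2.256 = 180.3.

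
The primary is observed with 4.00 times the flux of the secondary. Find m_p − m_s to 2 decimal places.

m_p − m_s = −2.5 log₁₀(F_p/F_s) = −2.5 log₁₀(4.00) = −2.5 × (0.602) = -1.505.

-1.51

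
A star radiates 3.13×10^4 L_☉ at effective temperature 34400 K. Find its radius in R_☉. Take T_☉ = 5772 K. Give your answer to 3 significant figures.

R/R_☉ = √(L/L_☉) / (T/T_☉)² = √(3.13×10^4) / (5.960)²
       = 176.9 / 35.52 = 4.981.

4.98 R_☉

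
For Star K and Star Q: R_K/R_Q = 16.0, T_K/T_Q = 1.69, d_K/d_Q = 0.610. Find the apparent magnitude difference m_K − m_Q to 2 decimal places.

L_K/L_Q = (16.0)²(1.69)⁴ = 2088.
F_K/F_Q = (L_K/L_Q)/(d_K/d_Q)² = 2088/0.3721 = 5612.
m_K − m_Q = −2.5 log₁₀(5612) = -9.37.

-9.37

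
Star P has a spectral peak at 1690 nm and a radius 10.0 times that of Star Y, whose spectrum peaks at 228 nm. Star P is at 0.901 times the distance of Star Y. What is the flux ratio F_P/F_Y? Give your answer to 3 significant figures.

0.0408

Wien's law: T_P/T_Y = λ_Y/λ_P = 228/1690 = 0.1349.
L_P/L_Y = (R_P/R_Y)²(T_P/T_Y)⁴ = (10.0)²(0.1349)⁴ = 0.03313.
F_P/F_Y = (L_P/L_Y)/(d_P/d_Y)² = 0.03313/(0.901)² = 0.04081.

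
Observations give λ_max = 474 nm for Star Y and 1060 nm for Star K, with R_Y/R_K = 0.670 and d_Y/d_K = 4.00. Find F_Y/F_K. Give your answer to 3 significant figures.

0.702

Wien's law: T_Y/T_K = λ_K/λ_Y = 1060/474 = 2.236.
L_Y/L_K = (R_Y/R_K)²(T_Y/T_K)⁴ = (0.670)²(2.236)⁴ = 11.23.
F_Y/F_K = (L_Y/L_K)/(d_Y/d_K)² = 11.23/(4.00)² = 0.7017.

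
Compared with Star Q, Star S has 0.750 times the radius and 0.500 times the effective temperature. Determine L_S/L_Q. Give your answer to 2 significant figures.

From the Stefan–Boltzmann law, L ∝ R²T⁴, so
L_S/L_Q = (R_S/R_Q)² (T_S/T_Q)⁴ = (0.750)² × (0.500)⁴ = 0.5625 × 0.06250 = 0.03516.

0.035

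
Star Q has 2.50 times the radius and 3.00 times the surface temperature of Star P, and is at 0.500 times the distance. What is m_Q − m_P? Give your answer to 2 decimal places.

L_Q/L_P = (2.50)²(3.00)⁴ = 506.2.
F_Q/F_P = (L_Q/L_P)/(d_Q/d_P)² = 506.2/0.2500 = 2025.
m_Q − m_P = −2.5 log₁₀(2025) = -8.27.

-8.27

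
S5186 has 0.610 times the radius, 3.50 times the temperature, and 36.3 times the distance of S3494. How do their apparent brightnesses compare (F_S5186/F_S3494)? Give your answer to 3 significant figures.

0.0424

L_S5186/L_S3494 = (R_S5186/R_S3494)²(T_S5186/T_S3494)⁴ = (0.610)² × (3.50)⁴ = 55.84.
F_S5186/F_S3494 = (L_S5186/L_S3494)/(d_S5186/d_S3494)² = 55.84 / (36.3)² = 0.04238.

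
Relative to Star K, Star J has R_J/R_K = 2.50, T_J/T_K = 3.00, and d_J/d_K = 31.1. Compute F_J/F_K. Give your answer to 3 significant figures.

L_J/L_K = (R_J/R_K)²(T_J/T_K)⁴ = (2.50)² × (3.00)⁴ = 506.2.
F_J/F_K = (L_J/L_K)/(d_J/d_K)² = 506.2 / (31.1)² = 0.5234.

0.523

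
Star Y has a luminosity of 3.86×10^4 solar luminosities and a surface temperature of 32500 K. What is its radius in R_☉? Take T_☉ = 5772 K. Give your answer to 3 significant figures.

R/R_☉ = √(L/L_☉) / (T/T_☉)² = √(3.86×10^4) / (5.631)²
       = 196.5 / 31.70 = 6.197.

6.20 R_☉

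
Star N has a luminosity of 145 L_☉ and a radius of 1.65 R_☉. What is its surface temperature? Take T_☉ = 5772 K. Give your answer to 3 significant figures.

1.56×10^4 K

T/T_☉ = (L/L_☉)^(1/4) / (R/R_☉)^(1/2)
T = 5772 × (145)^(1/4) / √(1.65) = 5772 × 3.470 / 1.285 = 1.559×10^4 K.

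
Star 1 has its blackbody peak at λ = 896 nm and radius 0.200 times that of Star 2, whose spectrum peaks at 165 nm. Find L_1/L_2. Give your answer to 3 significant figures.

Wien's law gives T ∝ 1/λ_max, so T_1/T_2 = λ_2/λ_1 = 165/896 = 0.1842.
Then L ∝ R²T⁴ gives L_1/L_2 = (0.200)² × (0.1842)⁴ = 0.04000 × 0.001150 = 4.600×10^-5.

4.60×10^-5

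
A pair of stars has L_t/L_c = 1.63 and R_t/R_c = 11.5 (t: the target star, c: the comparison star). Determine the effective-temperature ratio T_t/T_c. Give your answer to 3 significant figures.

0.333

L ∝ R²T⁴ gives T ∝ (L/R²)^(1/4), so
T_t/T_c = (1.63 / 11.5²)^(1/4) = (0.01233)^(1/4) = 0.3332.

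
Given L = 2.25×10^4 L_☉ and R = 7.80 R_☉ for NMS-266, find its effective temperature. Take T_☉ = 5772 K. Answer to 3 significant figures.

T/T_☉ = (L/L_☉)^(1/4) / (R/R_☉)^(1/2)
T = 5772 × (2.25×10^4)^(1/4) / √(7.80) = 5772 × 12.25 / 2.793 = 2.531×10^4 K.

2.53×10^4 K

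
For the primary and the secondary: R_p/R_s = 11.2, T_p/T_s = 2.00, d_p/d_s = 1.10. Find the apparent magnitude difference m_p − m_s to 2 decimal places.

-8.05

L_p/L_s = (11.2)²(2.00)⁴ = 2007.
F_p/F_s = (L_p/L_s)/(d_p/d_s)² = 2007/1.210 = 1659.
m_p − m_s = −2.5 log₁₀(1659) = -8.05.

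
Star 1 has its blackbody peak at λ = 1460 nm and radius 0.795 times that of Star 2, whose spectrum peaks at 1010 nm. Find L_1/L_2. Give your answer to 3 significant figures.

0.145

Wien's law gives T ∝ 1/λ_max, so T_1/T_2 = λ_2/λ_1 = 1010/1460 = 0.6918.
Then L ∝ R²T⁴ gives L_1/L_2 = (0.795)² × (0.6918)⁴ = 0.6320 × 0.2290 = 0.1447.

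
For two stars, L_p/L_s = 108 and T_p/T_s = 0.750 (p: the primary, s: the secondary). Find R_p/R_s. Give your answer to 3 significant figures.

L ∝ R²T⁴ gives R ∝ √L / T², so
R_p/R_s = √(108) / (0.750)² = 10.39 / 0.5625 = 18.48.

18.5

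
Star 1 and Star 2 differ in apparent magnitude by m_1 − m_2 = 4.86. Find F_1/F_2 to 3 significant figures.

F_1/F_2 = 10^(−(m_1 − m_2)/2.5) = 10^(-4.86/2.5) = 10^-1.944 = 0.01138.

0.0114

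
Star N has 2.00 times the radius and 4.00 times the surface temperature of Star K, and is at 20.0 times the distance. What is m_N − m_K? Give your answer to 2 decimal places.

-1.02

L_N/L_K = (2.00)²(4.00)⁴ = 1024.
F_N/F_K = (L_N/L_K)/(d_N/d_K)² = 1024/400.0 = 2.560.
m_N − m_K = −2.5 log₁₀(2.560) = -1.02.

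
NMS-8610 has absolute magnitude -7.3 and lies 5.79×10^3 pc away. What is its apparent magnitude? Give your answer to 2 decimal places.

6.51

m = M + 5 log₁₀(d/10 pc) = -7.3 + 5 log₁₀(5.79×10^3/10)
  = -7.3 + 5 × 2.763 = -7.3 + 13.81 = 6.51.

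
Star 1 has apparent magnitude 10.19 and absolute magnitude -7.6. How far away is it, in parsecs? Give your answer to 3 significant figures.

m − M = 5 log₁₀(d/10 pc)
10.19 − (-7.6) = 17.79 = 5 log₁₀(d/10)
d = 10 × 10^(17.79/5) = 10 × 10^3.558 = 3.614×10^4 pc.

3.61×10^4 pc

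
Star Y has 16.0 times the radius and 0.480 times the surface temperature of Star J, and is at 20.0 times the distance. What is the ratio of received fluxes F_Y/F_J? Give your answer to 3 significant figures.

0.0340

L_Y/L_J = (R_Y/R_J)²(T_Y/T_J)⁴ = (16.0)² × (0.480)⁴ = 13.59.
F_Y/F_J = (L_Y/L_J)/(d_Y/d_J)² = 13.59 / (20.0)² = 0.03397.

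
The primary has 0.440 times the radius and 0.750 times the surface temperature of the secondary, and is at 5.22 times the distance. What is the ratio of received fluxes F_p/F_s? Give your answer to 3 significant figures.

L_p/L_s = (R_p/R_s)²(T_p/T_s)⁴ = (0.440)² × (0.750)⁴ = 0.06126.
F_p/F_s = (L_p/L_s)/(d_p/d_s)² = 0.06126 / (5.22)² = 0.002248.

0.00225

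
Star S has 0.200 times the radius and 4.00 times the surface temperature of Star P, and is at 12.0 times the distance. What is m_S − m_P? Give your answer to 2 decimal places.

L_S/L_P = (0.200)²(4.00)⁴ = 10.24.
F_S/F_P = (L_S/L_P)/(d_S/d_P)² = 10.24/144.0 = 0.07111.
m_S − m_P = −2.5 log₁₀(0.07111) = 2.87.

2.87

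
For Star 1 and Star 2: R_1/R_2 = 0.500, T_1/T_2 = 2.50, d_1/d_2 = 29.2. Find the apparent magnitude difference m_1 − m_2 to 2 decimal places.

4.85

L_1/L_2 = (0.500)²(2.50)⁴ = 9.766.
F_1/F_2 = (L_1/L_2)/(d_1/d_2)² = 9.766/852.6 = 0.01145.
m_1 − m_2 = −2.5 log₁₀(0.01145) = 4.85.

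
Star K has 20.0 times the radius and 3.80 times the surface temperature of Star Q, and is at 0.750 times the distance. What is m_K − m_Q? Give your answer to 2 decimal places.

L_K/L_Q = (20.0)²(3.80)⁴ = 8.341×10^4.
F_K/F_Q = (L_K/L_Q)/(d_K/d_Q)² = 8.341×10^4/0.5625 = 1.483×10^5.
m_K − m_Q = −2.5 log₁₀(1.483×10^5) = -12.93.

-12.93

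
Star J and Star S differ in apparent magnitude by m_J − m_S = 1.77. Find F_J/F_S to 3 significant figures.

F_J/F_S = 10^(−(m_J − m_S)/2.5) = 10^(-1.77/2.5) = 10^-0.708 = 0.1959.

0.196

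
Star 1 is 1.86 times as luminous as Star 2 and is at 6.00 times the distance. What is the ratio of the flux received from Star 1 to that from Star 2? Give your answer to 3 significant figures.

F = L/(4πd²), so F_1/F_2 = (L_1/L_2) / (d_1/d_2)²
= 1.86 / (6.00)² = 1.86 / 36.00 = 0.05167.

0.0517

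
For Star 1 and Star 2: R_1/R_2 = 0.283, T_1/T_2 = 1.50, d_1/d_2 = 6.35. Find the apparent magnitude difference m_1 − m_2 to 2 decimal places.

L_1/L_2 = (0.283)²(1.50)⁴ = 0.4055.
F_1/F_2 = (L_1/L_2)/(d_1/d_2)² = 0.4055/40.32 = 0.01006.
m_1 − m_2 = −2.5 log₁₀(0.01006) = 4.99.

4.99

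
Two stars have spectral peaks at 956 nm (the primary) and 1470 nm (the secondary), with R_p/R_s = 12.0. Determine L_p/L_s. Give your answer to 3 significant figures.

Wien's law gives T ∝ 1/λ_max, so T_p/T_s = λ_s/λ_p = 1470/956 = 1.538.
Then L ∝ R²T⁴ gives L_p/L_s = (12.0)² × (1.538)⁴ = 144.0 × 5.590 = 805.0.

805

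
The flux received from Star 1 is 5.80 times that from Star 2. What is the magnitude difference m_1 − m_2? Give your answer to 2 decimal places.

m_1 − m_2 = −2.5 log₁₀(F_1/F_2) = −2.5 log₁₀(5.80) = −2.5 × (0.763) = -1.909.

-1.91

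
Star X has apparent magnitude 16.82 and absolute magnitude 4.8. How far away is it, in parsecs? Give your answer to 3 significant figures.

m − M = 5 log₁₀(d/10 pc)
16.82 − (4.8) = 12.02 = 5 log₁₀(d/10)
d = 10 × 10^(12.02/5) = 10 × 10^2.404 = 2535 pc.

2.54×10^3 pc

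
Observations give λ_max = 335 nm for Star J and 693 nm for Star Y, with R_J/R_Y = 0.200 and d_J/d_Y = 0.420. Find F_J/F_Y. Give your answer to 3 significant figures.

Wien's law: T_J/T_Y = λ_Y/λ_J = 693/335 = 2.069.
L_J/L_Y = (R_J/R_Y)²(T_J/T_Y)⁴ = (0.200)²(2.069)⁴ = 0.7325.
F_J/F_Y = (L_J/L_Y)/(d_J/d_Y)² = 0.7325/(0.420)² = 4.153.

4.15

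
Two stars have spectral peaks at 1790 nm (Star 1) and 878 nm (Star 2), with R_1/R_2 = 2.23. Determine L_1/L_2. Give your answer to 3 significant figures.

Wien's law gives T ∝ 1/λ_max, so T_1/T_2 = λ_2/λ_1 = 878/1790 = 0.4905.
Then L ∝ R²T⁴ gives L_1/L_2 = (2.23)² × (0.4905)⁴ = 4.973 × 0.05788 = 0.2879.

0.288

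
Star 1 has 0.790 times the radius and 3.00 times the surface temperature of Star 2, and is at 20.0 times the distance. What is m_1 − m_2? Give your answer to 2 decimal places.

2.25

L_1/L_2 = (0.790)²(3.00)⁴ = 50.55.
F_1/F_2 = (L_1/L_2)/(d_1/d_2)² = 50.55/400.0 = 0.1264.
m_1 − m_2 = −2.5 log₁₀(0.1264) = 2.25.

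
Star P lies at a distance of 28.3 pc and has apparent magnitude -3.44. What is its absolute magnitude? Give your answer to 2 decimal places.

M = m − 5 log₁₀(d/10 pc) = -3.44 − 5 log₁₀(28.3/10)
  = -3.44 − 5 × 0.452 = -3.44 − 2.26 = -5.70.

-5.70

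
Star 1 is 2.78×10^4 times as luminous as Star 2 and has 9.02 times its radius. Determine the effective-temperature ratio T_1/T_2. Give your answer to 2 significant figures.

4.3

L ∝ R²T⁴ gives T ∝ (L/R²)^(1/4), so
T_1/T_2 = (2.78×10^4 / 9.02²)^(1/4) = (341.7)^(1/4) = 4.299.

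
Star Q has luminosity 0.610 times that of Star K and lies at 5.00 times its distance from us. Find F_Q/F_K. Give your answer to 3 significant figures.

0.0244

F = L/(4πd²), so F_Q/F_K = (L_Q/L_K) / (d_Q/d_K)²
= 0.610 / (5.00)² = 0.610 / 25.00 = 0.02440.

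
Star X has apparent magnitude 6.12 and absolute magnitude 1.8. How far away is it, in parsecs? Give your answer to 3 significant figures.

m − M = 5 log₁₀(d/10 pc)
6.12 − (1.8) = 4.32 = 5 log₁₀(d/10)
d = 10 × 10^(4.32/5) = 10 × 10^0.864 = 73.11 pc.

73.1 pc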